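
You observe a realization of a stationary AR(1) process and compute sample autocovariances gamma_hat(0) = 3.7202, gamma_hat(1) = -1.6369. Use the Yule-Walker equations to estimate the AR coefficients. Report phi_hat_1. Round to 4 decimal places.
\hat\phi_{1} = -0.4400

The Yule-Walker equations for an AR(p) process read, in matrix form,
  Gamma_p phi = r_p,   with   (Gamma_p)_{ij} = gamma(|i - j|),
                       (r_p)_i = gamma(i),   i,j = 1..p.
Substitute the sample gammas (Toeplitz matrix and right-hand side of size 1):
  Gamma_p = [[3.7202]]
  r_p     = [-1.6369]
With p = 1 this is the single equation gamma(0) phi_1 = gamma(1):
  phi_hat_1 = gamma(1) / gamma(0) = -1.6369 / 3.7202 = -0.4400.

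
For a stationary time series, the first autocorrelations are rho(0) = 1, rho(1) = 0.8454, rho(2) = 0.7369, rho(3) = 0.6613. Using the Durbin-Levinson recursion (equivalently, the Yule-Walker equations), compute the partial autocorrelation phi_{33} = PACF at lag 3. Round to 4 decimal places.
\phi_{33} = 0.0741

The PACF at lag k is phi_{kk}, the last component of the solution
to the Yule-Walker system G_k phi = r_k where
  (G_k)_{ij} = rho(|i - j|), (r_k)_i = rho(i), i,j = 1..k.
Equivalently, Durbin-Levinson gives phi_{kk} iteratively:
  phi_{11} = rho(1)
  phi_{kk} = [rho(k) - sum_{j=1..k-1} phi_{k-1,j} rho(k-j)]
            / [1 - sum_{j=1..k-1} phi_{k-1,j} rho(j)],
  phi_{k,j} = phi_{k-1,j} - phi_{kk} phi_{k-1,k-j},  j = 1..k-1.
Step k = 1:
  phi_11 = rho(1) = 0.8454.
Step k = 2:
  phi_22 = [rho(2) - phi_11 rho(1)] / [1 - phi_11 rho(1)] = [0.7369 - (0.8454)(0.8454)] / [1 - (0.8454)(0.8454)]
         = 0.02219884 / 0.28529884 = 0.077809.
  Update: phi_21 = phi_11 - phi_22 phi_11 = 0.8454 - (0.077809)(0.8454) = 0.77962.
Step k = 3:
  phi_33 = [rho(3) - phi_21 rho(2) - phi_22 rho(1)] / [1 - phi_21 rho(1) - phi_22 rho(2)]
    numerator   = 0.6613 - (0.77962)(0.7369) - (0.077809)(0.8454) = 0.02101808
    denominator = 1 - (0.77962)(0.8454) - (0.077809)(0.7369) = 0.28357157
  phi_33 = 0.02101808 / 0.28357157 = 0.0741.
Therefore phi_{33} = 0.0741.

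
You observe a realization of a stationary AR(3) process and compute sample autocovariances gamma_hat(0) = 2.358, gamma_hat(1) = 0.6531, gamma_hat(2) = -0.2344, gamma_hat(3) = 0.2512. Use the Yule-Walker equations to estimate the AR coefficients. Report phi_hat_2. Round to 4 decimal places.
\hat\phi_{2} = -0.2620

The Yule-Walker equations for an AR(p) process read, in matrix form,
  Gamma_p phi = r_p,   with   (Gamma_p)_{ij} = gamma(|i - j|),
                       (r_p)_i = gamma(i),   i,j = 1..p.
Substitute the sample gammas (Toeplitz matrix and right-hand side of size 3):
  Gamma_p = [[2.358, 0.6531, -0.2344], [0.6531, 2.358, 0.6531], [-0.2344, 0.6531, 2.358]]
  r_p     = [0.6531, -0.2344, 0.2512]
Written out (R1..R3):
  (R1) 2.358 phi_1 + 0.6531 phi_2 - 0.2344 phi_3 = 0.6531
  (R2) 0.6531 phi_1 + 2.358 phi_2 + 0.6531 phi_3 = -0.2344
  (R3) -0.2344 phi_1 + 0.6531 phi_2 + 2.358 phi_3 = 0.2512
Gaussian elimination:
  R2 <- R2 - (0.6531/2.358) R1 = R2 - (0.276972) R1:  2.17711 phi_2 + 0.718022 phi_3 = -0.41529
  R3 <- R3 - (-0.2344/2.358) R1 = R3 - (-0.099406) R1:  0.718022 phi_2 + 2.334699 phi_3 = 0.316122
  R3 <- R3 - (0.718022/2.17711) R2 = R3 - (0.329805) R2:  2.097892 phi_3 = 0.453087
Back-substitution:
  phi_hat_3 = 0.453087 / 2.097892 = 0.215973
  phi_hat_2 = (-0.41529 - (0.718022)(0.215973)) / 2.17711 = -0.261982
  phi_hat_1 = (0.6531 - (0.6531)(-0.261982) - (-0.2344)(0.215973)) / 2.358 = 0.371003
So phi_hat = [0.3710, -0.2620, 0.2160].
Therefore phi_hat_2 = -0.2620.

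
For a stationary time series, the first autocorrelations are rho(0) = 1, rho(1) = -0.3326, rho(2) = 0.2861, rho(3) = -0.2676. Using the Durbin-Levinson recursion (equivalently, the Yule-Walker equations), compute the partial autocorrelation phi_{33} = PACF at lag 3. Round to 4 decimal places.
\phi_{33} = -0.1469

The PACF at lag k is phi_{kk}, the last component of the solution
to the Yule-Walker system G_k phi = r_k where
  (G_k)_{ij} = rho(|i - j|), (r_k)_i = rho(i), i,j = 1..k.
Equivalently, Durbin-Levinson gives phi_{kk} iteratively:
  phi_{11} = rho(1)
  phi_{kk} = [rho(k) - sum_{j=1..k-1} phi_{k-1,j} rho(k-j)]
            / [1 - sum_{j=1..k-1} phi_{k-1,j} rho(j)],
  phi_{k,j} = phi_{k-1,j} - phi_{kk} phi_{k-1,k-j},  j = 1..k-1.
Step k = 1:
  phi_11 = rho(1) = -0.3326.
Step k = 2:
  phi_22 = [rho(2) - phi_11 rho(1)] / [1 - phi_11 rho(1)] = [0.2861 - (-0.3326)(-0.3326)] / [1 - (-0.3326)(-0.3326)]
         = 0.17547724 / 0.88937724 = 0.197303.
  Update: phi_21 = phi_11 - phi_22 phi_11 = -0.3326 - (0.197303)(-0.3326) = -0.266977.
Step k = 3:
  phi_33 = [rho(3) - phi_21 rho(2) - phi_22 rho(1)] / [1 - phi_21 rho(1) - phi_22 rho(2)]
    numerator   = -0.2676 - (-0.266977)(0.2861) - (0.197303)(-0.3326) = -0.12559478
    denominator = 1 - (-0.266977)(-0.3326) - (0.197303)(0.2861) = 0.85475497
  phi_33 = -0.12559478 / 0.85475497 = -0.1469.
Therefore phi_{33} = -0.1469.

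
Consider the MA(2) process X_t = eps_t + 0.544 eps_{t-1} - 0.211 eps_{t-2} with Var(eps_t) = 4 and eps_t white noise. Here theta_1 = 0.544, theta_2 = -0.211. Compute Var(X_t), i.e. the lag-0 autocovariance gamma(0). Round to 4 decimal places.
\gamma(0) = 5.3618

For an MA(q) process X_t = eps_t + sum_i theta_i eps_{t-i} with
Var(eps_t) = sigma^2, the variance is
  gamma(0) = sigma^2 * (1 + sum_i theta_i^2).
  sum_i theta_i^2 = (0.544)^2 + (-0.211)^2 = 0.295936 + 0.044521 = 0.340457.
  gamma(0) = 4 * (1 + 0.340457) = 4 * 1.340457 = 5.361828, which rounds to 5.3618.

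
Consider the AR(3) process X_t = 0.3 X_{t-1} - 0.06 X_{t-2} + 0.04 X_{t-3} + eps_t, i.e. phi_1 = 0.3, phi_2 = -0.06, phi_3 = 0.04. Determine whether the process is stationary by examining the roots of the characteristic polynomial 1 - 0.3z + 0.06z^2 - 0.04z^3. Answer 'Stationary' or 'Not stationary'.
\text{Stationary}

The AR(p) characteristic polynomial is P(z) = 1 - 0.3z + 0.06z^2 - 0.04z^3.
Stationarity requires all roots to lie outside the unit circle, i.e. |z| > 1 for every root.
Degree 3: look for a simple real root z0 first, then factor out (1 - z/z0) and solve the remaining quadratic.
Testing z0 = 2.5: P(2.5) = 1 + (-0.3)(2.5) + (0.06)(2.5)^2 + (-0.04)(2.5)^3
  = 1 + (-0.75) + (0.375) + (-0.625) = 0.  So z_0 = 2.5 is a root, |z_0| = 2.5.
Divide out the factor (1 - 0.4 z) = (1 - z/z0) (since 1/z0 = 0.4):
  P(z) = (1 - 0.4 z)(1 + (0.1) z + (0.1) z^2)
  [check: z-coef 0.1 - (0.4) = -0.3; z^2-coef 0.1 - (0.4)(0.1) = 0.06; z^3-coef -(0.4)(0.1) = -0.04.]
Remaining roots from the quadratic factor 1 + (0.1) z + (0.1) z^2:
  Set 1 + (0.1) z + (0.1) z^2 = 0, i.e. a z^2 + b z + c = 0 with a = 0.1, b = 0.1, c = 1.
  Discriminant D = b^2 - 4ac = (0.1)^2 - 4*(0.1)*1 = 0.01 - (0.4) = -0.39.
  D < 0, so the roots are the complex-conjugate pair z = (-b +/- i sqrt(-D)) / (2a) = -0.5 +/- 3.1225i.
  For a conjugate pair |z|^2 = z * conj(z) = (product of roots) = c/a = 1/(0.1) = 10, so |z| = sqrt(10) = 3.1623 for both roots.
Moduli of all roots: 2.5000, 3.1623, 3.1623.
All moduli strictly greater than 1? Yes.
Verdict: Stationary.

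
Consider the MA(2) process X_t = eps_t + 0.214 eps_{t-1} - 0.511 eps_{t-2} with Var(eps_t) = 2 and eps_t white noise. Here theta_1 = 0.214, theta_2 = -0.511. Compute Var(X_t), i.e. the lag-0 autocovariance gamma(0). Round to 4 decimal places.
\gamma(0) = 2.6138

For an MA(q) process X_t = eps_t + sum_i theta_i eps_{t-i} with
Var(eps_t) = sigma^2, the variance is
  gamma(0) = sigma^2 * (1 + sum_i theta_i^2).
  sum_i theta_i^2 = (0.214)^2 + (-0.511)^2 = 0.045796 + 0.261121 = 0.306917.
  gamma(0) = 2 * (1 + 0.306917) = 2 * 1.306917 = 2.613834, which rounds to 2.6138.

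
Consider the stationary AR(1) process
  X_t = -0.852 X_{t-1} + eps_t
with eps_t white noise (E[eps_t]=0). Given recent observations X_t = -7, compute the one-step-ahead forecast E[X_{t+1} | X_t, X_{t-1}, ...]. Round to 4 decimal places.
E[X_{t+1} \mid \mathcal F_t] = 5.9640

For an AR(p) model X_t = c + sum_i phi_i X_{t-i} + eps_t, the
one-step-ahead conditional mean is
  E[X_{t+1} | X_t, ...] = c + sum_i phi_i X_{t+1-i}.
Substitute known values:
  E[X_{t+1} | ...] = (-0.852) * (-7)
                   = 5.9640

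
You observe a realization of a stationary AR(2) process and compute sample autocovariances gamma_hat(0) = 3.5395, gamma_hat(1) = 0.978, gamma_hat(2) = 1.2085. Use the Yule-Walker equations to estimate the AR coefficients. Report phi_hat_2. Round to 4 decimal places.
\hat\phi_{2} = 0.2870

The Yule-Walker equations for an AR(p) process read, in matrix form,
  Gamma_p phi = r_p,   with   (Gamma_p)_{ij} = gamma(|i - j|),
                       (r_p)_i = gamma(i),   i,j = 1..p.
Substitute the sample gammas (Toeplitz matrix and right-hand side of size 2):
  Gamma_p = [[3.5395, 0.978], [0.978, 3.5395]]
  r_p     = [0.978, 1.2085]
Written out:
  3.5395 phi_1 + 0.978 phi_2 = 0.978
  0.978 phi_1 + 3.5395 phi_2 = 1.2085
Solve by Cramer's rule:
  det = gamma(0)^2 - gamma(1)^2 = (3.5395)^2 - (0.978)^2 = 12.52806025 - 0.956484 = 11.57157625
  phi_hat_1 = [gamma(1) gamma(0) - gamma(1) gamma(2)] / det = [(0.978)(3.5395) - (0.978)(1.2085)] / 11.57157625 = 2.279718 / 11.57157625 = 0.197
  phi_hat_2 = [gamma(0) gamma(2) - gamma(1)^2] / det = [(3.5395)(1.2085) - (0.978)^2] / 11.57157625 = 3.32100175 / 11.57157625 = 0.287
So phi_hat = [0.1970, 0.2870].
Therefore phi_hat_2 = 0.2870.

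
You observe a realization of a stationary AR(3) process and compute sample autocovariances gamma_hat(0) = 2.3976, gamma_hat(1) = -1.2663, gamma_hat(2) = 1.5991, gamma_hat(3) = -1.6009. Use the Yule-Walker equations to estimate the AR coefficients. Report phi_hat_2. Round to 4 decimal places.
\hat\phi_{2} = 0.4330

The Yule-Walker equations for an AR(p) process read, in matrix form,
  Gamma_p phi = r_p,   with   (Gamma_p)_{ij} = gamma(|i - j|),
                       (r_p)_i = gamma(i),   i,j = 1..p.
Substitute the sample gammas (Toeplitz matrix and right-hand side of size 3):
  Gamma_p = [[2.3976, -1.2663, 1.5991], [-1.2663, 2.3976, -1.2663], [1.5991, -1.2663, 2.3976]]
  r_p     = [-1.2663, 1.5991, -1.6009]
Written out (R1..R3):
  (R1) 2.3976 phi_1 - 1.2663 phi_2 + 1.5991 phi_3 = -1.2663
  (R2) -1.2663 phi_1 + 2.3976 phi_2 - 1.2663 phi_3 = 1.5991
  (R3) 1.5991 phi_1 - 1.2663 phi_2 + 2.3976 phi_3 = -1.6009
Gaussian elimination:
  R2 <- R2 - (-1.2663/2.3976) R1 = R2 - (-0.528153) R1:  1.7288 phi_2 - 0.42173 phi_3 = 0.9303
  R3 <- R3 - (1.5991/2.3976) R1 = R3 - (0.666959) R1:  -0.42173 phi_2 + 1.331066 phi_3 = -0.75633
  R3 <- R3 - (-0.42173/1.7288) R2 = R3 - (-0.243944) R2:  1.228188 phi_3 = -0.529389
Back-substitution:
  phi_hat_3 = -0.529389 / 1.228188 = -0.431033
  phi_hat_2 = (0.9303 - (-0.42173)(-0.431033)) / 1.7288 = 0.432971
  phi_hat_1 = (-1.2663 - (-1.2663)(0.432971) - (1.5991)(-0.431033)) / 2.3976 = -0.011997
So phi_hat = [-0.0120, 0.4330, -0.4310].
Therefore phi_hat_2 = 0.4330.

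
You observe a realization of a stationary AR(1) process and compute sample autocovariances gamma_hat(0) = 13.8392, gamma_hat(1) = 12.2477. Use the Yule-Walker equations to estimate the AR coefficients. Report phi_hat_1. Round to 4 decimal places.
\hat\phi_{1} = 0.8850

The Yule-Walker equations for an AR(p) process read, in matrix form,
  Gamma_p phi = r_p,   with   (Gamma_p)_{ij} = gamma(|i - j|),
                       (r_p)_i = gamma(i),   i,j = 1..p.
Substitute the sample gammas (Toeplitz matrix and right-hand side of size 1):
  Gamma_p = [[13.8392]]
  r_p     = [12.2477]
With p = 1 this is the single equation gamma(0) phi_1 = gamma(1):
  phi_hat_1 = gamma(1) / gamma(0) = 12.2477 / 13.8392 = 0.8850.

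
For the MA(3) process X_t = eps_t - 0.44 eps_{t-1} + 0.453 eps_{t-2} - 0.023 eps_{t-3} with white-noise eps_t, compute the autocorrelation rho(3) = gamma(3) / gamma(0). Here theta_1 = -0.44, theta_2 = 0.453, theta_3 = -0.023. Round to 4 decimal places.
\rho(3) = -0.0164

For an MA(q) process with theta_0 = 1, the autocovariance is
  gamma(k) = sigma^2 * sum_{i=0..q-k} theta_i * theta_{i+k},
and rho(k) = gamma(k) / gamma(0). Sigma^2 cancels.
  numerator   = (1)*(-0.023) = -0.023.
  denominator = (1)^2 + (-0.44)^2 + (0.453)^2 + (-0.023)^2 = 1.399338.
  rho(3) = -0.023 / 1.399338 = -0.0164.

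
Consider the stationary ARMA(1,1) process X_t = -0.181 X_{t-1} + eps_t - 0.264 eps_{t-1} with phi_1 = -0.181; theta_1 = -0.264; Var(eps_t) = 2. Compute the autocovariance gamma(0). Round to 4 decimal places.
\gamma(0) = 2.4095

Multiply the model equation by X_{t-k} and take expectations. With theta_0 = psi_0 = 1 and psi_j the MA(infinity) weights, this gives
  gamma(k) - sum_i phi_i gamma(k-i) = c_k,
  c_k = sigma^2 * sum_{j=k..q} theta_j psi_{j-k}   (c_k = 0 for k > q),
using gamma(-m) = gamma(m).
psi-weights needed (psi_j = theta_j + sum_i phi_i psi_{j-i}):
  psi_1 = theta_1 + phi_1 = -0.264 + (-0.181) = -0.445
Right-hand sides:
  c_0 = sigma^2 (1 + theta_1 psi_1) = 2 * (1 + (-0.264)(-0.445)) = 2 * 1.11748 = 2.23496
  c_1 = sigma^2 theta_1 = 2 * (-0.264) = -0.528
  c_2 = 0
Equations for k = 0 and k = 1 (AR order 1):
  gamma(0) = phi_1 gamma(1) + c_0
  gamma(1) = phi_1 gamma(0) + c_1
Substituting the second into the first: gamma(0) (1 - phi_1^2) = c_0 + phi_1 c_1, so
  gamma(0) = (c_0 + phi_1 c_1) / (1 - phi_1^2) = (2.23496 + (-0.181)(-0.528)) / (1 - (-0.181)^2) = 2.330528 / 0.967239 = 2.409464.
Therefore gamma(0) = 2.4095 (to 4 decimal places).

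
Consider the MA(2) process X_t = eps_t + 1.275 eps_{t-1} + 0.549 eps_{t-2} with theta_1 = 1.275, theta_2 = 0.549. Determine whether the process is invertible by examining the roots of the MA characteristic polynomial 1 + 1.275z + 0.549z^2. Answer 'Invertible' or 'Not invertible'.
\text{Invertible}

The MA(q) characteristic polynomial is P(z) = 1 + 1.275z + 0.549z^2.
Invertibility requires all roots to lie outside the unit circle, i.e. |z| > 1 for every root.
Set 1 + (1.275) z + (0.549) z^2 = 0, i.e. a z^2 + b z + c = 0 with a = 0.549, b = 1.275, c = 1.
Discriminant D = b^2 - 4ac = (1.275)^2 - 4*(0.549)*1 = 1.625625 - (2.196) = -0.570375.
D < 0, so the roots are the complex-conjugate pair z = (-b +/- i sqrt(-D)) / (2a) = -1.1612 +/- 0.6878i.
For a conjugate pair |z|^2 = z * conj(z) = (product of roots) = c/a = 1/(0.549) = 1.821494, so |z| = sqrt(1.821494) = 1.3496 for both roots.
Moduli of all roots: 1.3496, 1.3496.
All moduli strictly greater than 1? Yes.
Verdict: Invertible.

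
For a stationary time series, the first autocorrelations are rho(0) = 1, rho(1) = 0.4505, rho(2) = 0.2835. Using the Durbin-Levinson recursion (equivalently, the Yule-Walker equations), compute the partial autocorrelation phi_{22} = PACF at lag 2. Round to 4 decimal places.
\phi_{22} = 0.1011

The PACF at lag k is phi_{kk}, the last component of the solution
to the Yule-Walker system G_k phi = r_k where
  (G_k)_{ij} = rho(|i - j|), (r_k)_i = rho(i), i,j = 1..k.
Equivalently, Durbin-Levinson gives phi_{kk} iteratively:
  phi_{11} = rho(1)
  phi_{kk} = [rho(k) - sum_{j=1..k-1} phi_{k-1,j} rho(k-j)]
            / [1 - sum_{j=1..k-1} phi_{k-1,j} rho(j)],
  phi_{k,j} = phi_{k-1,j} - phi_{kk} phi_{k-1,k-j},  j = 1..k-1.
Step k = 1:
  phi_11 = rho(1) = 0.4505.
Step k = 2:
  phi_22 = [rho(2) - phi_11 rho(1)] / [1 - phi_11 rho(1)] = [0.2835 - (0.4505)(0.4505)] / [1 - (0.4505)(0.4505)]
         = 0.08054975 / 0.79704975 = 0.1011.
Therefore phi_{22} = 0.1011.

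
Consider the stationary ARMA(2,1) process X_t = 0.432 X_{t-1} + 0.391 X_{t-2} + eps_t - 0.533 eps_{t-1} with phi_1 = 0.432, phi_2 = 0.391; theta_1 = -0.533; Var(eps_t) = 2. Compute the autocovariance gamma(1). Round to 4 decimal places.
\gamma(1) = 0.0292

Multiply the model equation by X_{t-k} and take expectations. With theta_0 = psi_0 = 1 and psi_j the MA(infinity) weights, this gives
  gamma(k) - sum_i phi_i gamma(k-i) = c_k,
  c_k = sigma^2 * sum_{j=k..q} theta_j psi_{j-k}   (c_k = 0 for k > q),
using gamma(-m) = gamma(m).
psi-weights needed (psi_j = theta_j + sum_i phi_i psi_{j-i}):
  psi_1 = theta_1 + phi_1 = -0.533 + (0.432) = -0.101
Right-hand sides:
  c_0 = sigma^2 (1 + theta_1 psi_1) = 2 * (1 + (-0.533)(-0.101)) = 2 * 1.053833 = 2.107666
  c_1 = sigma^2 theta_1 = 2 * (-0.533) = -1.066
  c_2 = 0
Equations for k = 0, 1, 2 (AR order 2, c_2 = 0):
  (E0) gamma(0) = phi_1 gamma(1) + phi_2 gamma(2) + c_0
  (E1) gamma(1) = phi_1 gamma(0) + phi_2 gamma(1) + c_1
  (E2) gamma(2) = phi_1 gamma(1) + phi_2 gamma(0)
From (E1): gamma(1) = A gamma(0) + B with
  A = phi_1 / (1 - phi_2) = 0.432 / 0.609 = 0.70936,   B = c_1 / (1 - phi_2) = -1.066 / 0.609 = -1.750411.
Insert (E2) into (E0): gamma(0) (1 - phi_2^2) = phi_1 (1 + phi_2) gamma(1) + c_0.
  phi_1 (1 + phi_2) = (0.432)(1.391) = 0.600912,   1 - phi_2^2 = 0.847119.
Replace gamma(1) by A gamma(0) + B and collect gamma(0):
  gamma(0) [0.847119 - (0.600912)(0.70936)] = (0.600912)(-1.750411) + 2.107666
  gamma(0) * 0.420856 = 1.055823
  gamma(0) = 1.055823 / 0.420856 = 2.50875.
  gamma(1) = A gamma(0) + B = (0.70936)(2.50875) + (-1.750411) = 0.029196.
Therefore gamma(1) = 0.0292 (to 4 decimal places).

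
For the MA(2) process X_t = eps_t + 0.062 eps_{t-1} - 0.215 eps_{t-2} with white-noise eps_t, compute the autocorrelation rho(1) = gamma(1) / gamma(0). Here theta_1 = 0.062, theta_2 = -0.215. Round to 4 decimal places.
\rho(1) = 0.0463

For an MA(q) process with theta_0 = 1, the autocovariance is
  gamma(k) = sigma^2 * sum_{i=0..q-k} theta_i * theta_{i+k},
and rho(k) = gamma(k) / gamma(0). Sigma^2 cancels.
  numerator   = (1)*(0.062) + (0.062)*(-0.215) = 0.04867.
  denominator = (1)^2 + (0.062)^2 + (-0.215)^2 = 1.050069.
  rho(1) = 0.04867 / 1.050069 = 0.0463.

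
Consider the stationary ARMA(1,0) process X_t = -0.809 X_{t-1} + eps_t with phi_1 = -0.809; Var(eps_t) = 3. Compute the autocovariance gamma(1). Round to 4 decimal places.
\gamma(1) = -7.0242

Multiply the model equation by X_{t-k} and take expectations. With theta_0 = psi_0 = 1 and psi_j the MA(infinity) weights, this gives
  gamma(k) - sum_i phi_i gamma(k-i) = c_k,
  c_k = sigma^2 * sum_{j=k..q} theta_j psi_{j-k}   (c_k = 0 for k > q),
using gamma(-m) = gamma(m).
Pure AR (q = 0): c_0 = sigma^2 = 3, c_k = 0 for k >= 1.
Equations for k = 0 and k = 1 (AR order 1):
  gamma(0) = phi_1 gamma(1) + c_0
  gamma(1) = phi_1 gamma(0) + c_1
Substituting the second into the first: gamma(0) (1 - phi_1^2) = c_0 + phi_1 c_1, so
  gamma(0) = c_0 / (1 - phi_1^2) = 3 / (1 - (-0.809)^2) = 3 / 0.345519 = 8.682591.
  gamma(1) = phi_1 gamma(0) = (-0.809)(8.682591) = -7.024216.
Therefore gamma(1) = -7.0242 (to 4 decimal places).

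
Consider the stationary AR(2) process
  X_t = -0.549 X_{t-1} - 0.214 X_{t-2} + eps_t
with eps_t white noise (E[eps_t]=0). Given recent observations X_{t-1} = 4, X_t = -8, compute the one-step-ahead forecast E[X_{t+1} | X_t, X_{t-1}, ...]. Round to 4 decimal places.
E[X_{t+1} \mid \mathcal F_t] = 3.5360

For an AR(p) model X_t = c + sum_i phi_i X_{t-i} + eps_t, the
one-step-ahead conditional mean is
  E[X_{t+1} | X_t, ...] = c + sum_i phi_i X_{t+1-i}.
Substitute known values:
  E[X_{t+1} | ...] = (-0.549) * (-8) + (-0.214) * (4)
                   = 3.5360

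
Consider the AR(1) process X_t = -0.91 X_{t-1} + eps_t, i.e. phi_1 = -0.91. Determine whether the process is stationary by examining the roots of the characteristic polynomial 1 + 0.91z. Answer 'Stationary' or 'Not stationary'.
\text{Stationary}

The AR(p) characteristic polynomial is P(z) = 1 + 0.91z.
Stationarity requires all roots to lie outside the unit circle, i.e. |z| > 1 for every root.
This is linear in z: 1 + (0.91) z = 0  =>  z = -1/(0.91) = -1.098901,  |z| = 1.098901.
Moduli of all roots: 1.0989.
All moduli strictly greater than 1? Yes.
Verdict: Stationary.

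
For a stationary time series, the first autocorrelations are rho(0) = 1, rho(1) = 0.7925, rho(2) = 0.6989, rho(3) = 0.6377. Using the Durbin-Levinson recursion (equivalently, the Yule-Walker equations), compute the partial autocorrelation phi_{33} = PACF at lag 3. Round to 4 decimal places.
\phi_{33} = 0.1070

The PACF at lag k is phi_{kk}, the last component of the solution
to the Yule-Walker system G_k phi = r_k where
  (G_k)_{ij} = rho(|i - j|), (r_k)_i = rho(i), i,j = 1..k.
Equivalently, Durbin-Levinson gives phi_{kk} iteratively:
  phi_{11} = rho(1)
  phi_{kk} = [rho(k) - sum_{j=1..k-1} phi_{k-1,j} rho(k-j)]
            / [1 - sum_{j=1..k-1} phi_{k-1,j} rho(j)],
  phi_{k,j} = phi_{k-1,j} - phi_{kk} phi_{k-1,k-j},  j = 1..k-1.
Step k = 1:
  phi_11 = rho(1) = 0.7925.
Step k = 2:
  phi_22 = [rho(2) - phi_11 rho(1)] / [1 - phi_11 rho(1)] = [0.6989 - (0.7925)(0.7925)] / [1 - (0.7925)(0.7925)]
         = 0.07084375 / 0.37194375 = 0.190469.
  Update: phi_21 = phi_11 - phi_22 phi_11 = 0.7925 - (0.190469)(0.7925) = 0.641553.
Step k = 3:
  phi_33 = [rho(3) - phi_21 rho(2) - phi_22 rho(1)] / [1 - phi_21 rho(1) - phi_22 rho(2)]
    numerator   = 0.6377 - (0.641553)(0.6989) - (0.190469)(0.7925) = 0.03837171
    denominator = 1 - (0.641553)(0.7925) - (0.190469)(0.6989) = 0.35845021
  phi_33 = 0.03837171 / 0.35845021 = 0.107.
Therefore phi_{33} = 0.1070.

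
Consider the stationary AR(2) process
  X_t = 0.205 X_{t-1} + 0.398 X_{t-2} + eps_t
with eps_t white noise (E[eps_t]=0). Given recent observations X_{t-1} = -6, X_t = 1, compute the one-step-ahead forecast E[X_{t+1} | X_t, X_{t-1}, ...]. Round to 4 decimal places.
E[X_{t+1} \mid \mathcal F_t] = -2.1830

For an AR(p) model X_t = c + sum_i phi_i X_{t-i} + eps_t, the
one-step-ahead conditional mean is
  E[X_{t+1} | X_t, ...] = c + sum_i phi_i X_{t+1-i}.
Substitute known values:
  E[X_{t+1} | ...] = (0.205) * (1) + (0.398) * (-6)
                   = -2.1830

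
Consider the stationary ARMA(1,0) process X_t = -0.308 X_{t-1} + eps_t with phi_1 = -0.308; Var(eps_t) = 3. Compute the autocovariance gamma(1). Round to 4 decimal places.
\gamma(1) = -1.0208

Multiply the model equation by X_{t-k} and take expectations. With theta_0 = psi_0 = 1 and psi_j the MA(infinity) weights, this gives
  gamma(k) - sum_i phi_i gamma(k-i) = c_k,
  c_k = sigma^2 * sum_{j=k..q} theta_j psi_{j-k}   (c_k = 0 for k > q),
using gamma(-m) = gamma(m).
Pure AR (q = 0): c_0 = sigma^2 = 3, c_k = 0 for k >= 1.
Equations for k = 0 and k = 1 (AR order 1):
  gamma(0) = phi_1 gamma(1) + c_0
  gamma(1) = phi_1 gamma(0) + c_1
Substituting the second into the first: gamma(0) (1 - phi_1^2) = c_0 + phi_1 c_1, so
  gamma(0) = c_0 / (1 - phi_1^2) = 3 / (1 - (-0.308)^2) = 3 / 0.905136 = 3.314419.
  gamma(1) = phi_1 gamma(0) = (-0.308)(3.314419) = -1.020841.
Therefore gamma(1) = -1.0208 (to 4 decimal places).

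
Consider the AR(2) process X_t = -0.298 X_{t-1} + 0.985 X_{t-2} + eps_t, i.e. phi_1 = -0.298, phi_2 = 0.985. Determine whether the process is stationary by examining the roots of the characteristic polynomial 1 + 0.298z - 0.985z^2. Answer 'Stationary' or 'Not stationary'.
\text{Not stationary}

The AR(p) characteristic polynomial is P(z) = 1 + 0.298z - 0.985z^2.
Stationarity requires all roots to lie outside the unit circle, i.e. |z| > 1 for every root.
Set 1 + (0.298) z + (-0.985) z^2 = 0, i.e. a z^2 + b z + c = 0 with a = -0.985, b = 0.298, c = 1.
Discriminant D = b^2 - 4ac = (0.298)^2 - 4*(-0.985)*1 = 0.088804 - (-3.94) = 4.028804.
D >= 0, so the roots are real: z = (-b +/- sqrt(D)) / (2a) = (-0.298 +/- 2.007188) / (-1.97).
  z_1 = (-0.298 + 2.007188) / (-1.97) = -0.8676,   |z_1| = 0.8676.
  z_2 = (-0.298 - 2.007188) / (-1.97) = 1.1701,   |z_2| = 1.1701.
Moduli of all roots: 0.8676, 1.1701.
All moduli strictly greater than 1? No.
Verdict: Not stationary.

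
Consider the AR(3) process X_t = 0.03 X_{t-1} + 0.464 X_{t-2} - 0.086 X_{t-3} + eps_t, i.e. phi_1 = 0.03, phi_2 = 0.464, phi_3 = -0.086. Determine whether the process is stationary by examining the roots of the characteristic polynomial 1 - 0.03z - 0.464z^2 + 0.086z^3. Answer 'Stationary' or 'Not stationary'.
\text{Stationary}

The AR(p) characteristic polynomial is P(z) = 1 - 0.03z - 0.464z^2 + 0.086z^3.
Stationarity requires all roots to lie outside the unit circle, i.e. |z| > 1 for every root.
Degree 3: look for a simple real root z0 first, then factor out (1 - z/z0) and solve the remaining quadratic.
Testing z0 = 5: P(5) = 1 + (-0.03)(5) + (-0.464)(5)^2 + (0.086)(5)^3
  = 1 + (-0.15) + (-11.6) + (10.75) = 0.  So z_0 = 5 is a root, |z_0| = 5.
Divide out the factor (1 - 0.2 z) = (1 - z/z0) (since 1/z0 = 0.2):
  P(z) = (1 - 0.2 z)(1 + (0.17) z + (-0.43) z^2)
  [check: z-coef 0.17 - (0.2) = -0.03; z^2-coef -0.43 - (0.2)(0.17) = -0.464; z^3-coef -(0.2)(-0.43) = 0.086.]
Remaining roots from the quadratic factor 1 + (0.17) z + (-0.43) z^2:
  Set 1 + (0.17) z + (-0.43) z^2 = 0, i.e. a z^2 + b z + c = 0 with a = -0.43, b = 0.17, c = 1.
  Discriminant D = b^2 - 4ac = (0.17)^2 - 4*(-0.43)*1 = 0.0289 - (-1.72) = 1.7489.
  D >= 0, so the roots are real: z = (-b +/- sqrt(D)) / (2a) = (-0.17 +/- 1.32246) / (-0.86).
    z_1 = (-0.17 + 1.32246) / (-0.86) = -1.3401,   |z_1| = 1.3401.
    z_2 = (-0.17 - 1.32246) / (-0.86) = 1.7354,   |z_2| = 1.7354.
Moduli of all roots: 5.0000, 1.3401, 1.7354.
All moduli strictly greater than 1? Yes.
Verdict: Stationary.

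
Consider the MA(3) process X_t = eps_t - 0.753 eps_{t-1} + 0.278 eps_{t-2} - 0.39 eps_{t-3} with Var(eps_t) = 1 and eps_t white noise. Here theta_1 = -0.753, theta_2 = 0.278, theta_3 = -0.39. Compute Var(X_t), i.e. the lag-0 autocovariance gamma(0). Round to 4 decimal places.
\gamma(0) = 1.7964

For an MA(q) process X_t = eps_t + sum_i theta_i eps_{t-i} with
Var(eps_t) = sigma^2, the variance is
  gamma(0) = sigma^2 * (1 + sum_i theta_i^2).
  sum_i theta_i^2 = (-0.753)^2 + (0.278)^2 + (-0.39)^2 = 0.567009 + 0.077284 + 0.1521 = 0.796393.
  gamma(0) = 1 * (1 + 0.796393) = 1 * 1.796393 = 1.796393, which rounds to 1.7964.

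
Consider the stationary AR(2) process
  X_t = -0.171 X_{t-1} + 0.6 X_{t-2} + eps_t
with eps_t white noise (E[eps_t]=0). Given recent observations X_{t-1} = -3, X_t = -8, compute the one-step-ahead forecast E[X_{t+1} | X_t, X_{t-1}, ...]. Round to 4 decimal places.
E[X_{t+1} \mid \mathcal F_t] = -0.4320

For an AR(p) model X_t = c + sum_i phi_i X_{t-i} + eps_t, the
one-step-ahead conditional mean is
  E[X_{t+1} | X_t, ...] = c + sum_i phi_i X_{t+1-i}.
Substitute known values:
  E[X_{t+1} | ...] = (-0.171) * (-8) + (0.6) * (-3)
                   = -0.4320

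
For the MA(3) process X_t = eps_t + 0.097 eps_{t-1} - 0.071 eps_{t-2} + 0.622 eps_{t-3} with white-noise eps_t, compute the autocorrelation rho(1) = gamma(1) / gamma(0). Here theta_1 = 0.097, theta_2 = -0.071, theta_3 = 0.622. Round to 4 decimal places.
\rho(1) = 0.0328

For an MA(q) process with theta_0 = 1, the autocovariance is
  gamma(k) = sigma^2 * sum_{i=0..q-k} theta_i * theta_{i+k},
and rho(k) = gamma(k) / gamma(0). Sigma^2 cancels.
  numerator   = (1)*(0.097) + (0.097)*(-0.071) + (-0.071)*(0.622) = 0.045951.
  denominator = (1)^2 + (0.097)^2 + (-0.071)^2 + (0.622)^2 = 1.401334.
  rho(1) = 0.045951 / 1.401334 = 0.0328.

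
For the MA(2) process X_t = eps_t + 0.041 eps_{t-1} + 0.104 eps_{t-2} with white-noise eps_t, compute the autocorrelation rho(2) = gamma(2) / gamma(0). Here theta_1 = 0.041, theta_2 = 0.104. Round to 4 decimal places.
\rho(2) = 0.1027

For an MA(q) process with theta_0 = 1, the autocovariance is
  gamma(k) = sigma^2 * sum_{i=0..q-k} theta_i * theta_{i+k},
and rho(k) = gamma(k) / gamma(0). Sigma^2 cancels.
  numerator   = (1)*(0.104) = 0.104.
  denominator = (1)^2 + (0.041)^2 + (0.104)^2 = 1.012497.
  rho(2) = 0.104 / 1.012497 = 0.1027.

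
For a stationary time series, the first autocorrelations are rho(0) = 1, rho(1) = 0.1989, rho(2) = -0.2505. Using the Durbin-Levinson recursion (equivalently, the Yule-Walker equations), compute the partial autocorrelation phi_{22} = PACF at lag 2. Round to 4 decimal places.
\phi_{22} = -0.3020

The PACF at lag k is phi_{kk}, the last component of the solution
to the Yule-Walker system G_k phi = r_k where
  (G_k)_{ij} = rho(|i - j|), (r_k)_i = rho(i), i,j = 1..k.
Equivalently, Durbin-Levinson gives phi_{kk} iteratively:
  phi_{11} = rho(1)
  phi_{kk} = [rho(k) - sum_{j=1..k-1} phi_{k-1,j} rho(k-j)]
            / [1 - sum_{j=1..k-1} phi_{k-1,j} rho(j)],
  phi_{k,j} = phi_{k-1,j} - phi_{kk} phi_{k-1,k-j},  j = 1..k-1.
Step k = 1:
  phi_11 = rho(1) = 0.1989.
Step k = 2:
  phi_22 = [rho(2) - phi_11 rho(1)] / [1 - phi_11 rho(1)] = [-0.2505 - (0.1989)(0.1989)] / [1 - (0.1989)(0.1989)]
         = -0.29006121 / 0.96043879 = -0.302.
Therefore phi_{22} = -0.3020.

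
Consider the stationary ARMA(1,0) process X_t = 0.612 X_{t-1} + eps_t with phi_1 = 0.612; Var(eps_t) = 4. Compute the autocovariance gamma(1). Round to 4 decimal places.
\gamma(1) = 3.9139

Multiply the model equation by X_{t-k} and take expectations. With theta_0 = psi_0 = 1 and psi_j the MA(infinity) weights, this gives
  gamma(k) - sum_i phi_i gamma(k-i) = c_k,
  c_k = sigma^2 * sum_{j=k..q} theta_j psi_{j-k}   (c_k = 0 for k > q),
using gamma(-m) = gamma(m).
Pure AR (q = 0): c_0 = sigma^2 = 4, c_k = 0 for k >= 1.
Equations for k = 0 and k = 1 (AR order 1):
  gamma(0) = phi_1 gamma(1) + c_0
  gamma(1) = phi_1 gamma(0) + c_1
Substituting the second into the first: gamma(0) (1 - phi_1^2) = c_0 + phi_1 c_1, so
  gamma(0) = c_0 / (1 - phi_1^2) = 4 / (1 - (0.612)^2) = 4 / 0.625456 = 6.395334.
  gamma(1) = phi_1 gamma(0) = (0.612)(6.395334) = 3.913944.
Therefore gamma(1) = 3.9139 (to 4 decimal places).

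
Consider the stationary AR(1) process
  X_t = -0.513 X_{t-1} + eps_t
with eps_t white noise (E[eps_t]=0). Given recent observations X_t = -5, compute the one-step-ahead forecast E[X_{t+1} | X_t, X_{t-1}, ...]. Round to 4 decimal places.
E[X_{t+1} \mid \mathcal F_t] = 2.5650

For an AR(p) model X_t = c + sum_i phi_i X_{t-i} + eps_t, the
one-step-ahead conditional mean is
  E[X_{t+1} | X_t, ...] = c + sum_i phi_i X_{t+1-i}.
Substitute known values:
  E[X_{t+1} | ...] = (-0.513) * (-5)
                   = 2.5650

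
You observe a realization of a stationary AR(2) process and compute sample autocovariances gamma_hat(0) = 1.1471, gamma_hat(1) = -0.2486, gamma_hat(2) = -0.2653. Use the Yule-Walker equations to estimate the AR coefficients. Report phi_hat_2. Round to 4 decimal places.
\hat\phi_{2} = -0.2920

The Yule-Walker equations for an AR(p) process read, in matrix form,
  Gamma_p phi = r_p,   with   (Gamma_p)_{ij} = gamma(|i - j|),
                       (r_p)_i = gamma(i),   i,j = 1..p.
Substitute the sample gammas (Toeplitz matrix and right-hand side of size 2):
  Gamma_p = [[1.1471, -0.2486], [-0.2486, 1.1471]]
  r_p     = [-0.2486, -0.2653]
Written out:
  1.1471 phi_1 - 0.2486 phi_2 = -0.2486
  -0.2486 phi_1 + 1.1471 phi_2 = -0.2653
Solve by Cramer's rule:
  det = gamma(0)^2 - gamma(1)^2 = (1.1471)^2 - (-0.2486)^2 = 1.31583841 - 0.06180196 = 1.25403645
  phi_hat_1 = [gamma(1) gamma(0) - gamma(1) gamma(2)] / det = [(-0.2486)(1.1471) - (-0.2486)(-0.2653)] / 1.25403645 = -0.35112264 / 1.25403645 = -0.28
  phi_hat_2 = [gamma(0) gamma(2) - gamma(1)^2] / det = [(1.1471)(-0.2653) - (-0.2486)^2] / 1.25403645 = -0.36612759 / 1.25403645 = -0.292
So phi_hat = [-0.2800, -0.2920].
Therefore phi_hat_2 = -0.2920.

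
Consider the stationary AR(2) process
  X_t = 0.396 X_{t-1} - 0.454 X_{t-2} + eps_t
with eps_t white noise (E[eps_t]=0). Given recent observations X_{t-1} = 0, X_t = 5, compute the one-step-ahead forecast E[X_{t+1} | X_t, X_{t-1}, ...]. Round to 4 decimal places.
E[X_{t+1} \mid \mathcal F_t] = 1.9800

For an AR(p) model X_t = c + sum_i phi_i X_{t-i} + eps_t, the
one-step-ahead conditional mean is
  E[X_{t+1} | X_t, ...] = c + sum_i phi_i X_{t+1-i}.
Substitute known values:
  E[X_{t+1} | ...] = (0.396) * (5) + (-0.454) * (0)
                   = 1.9800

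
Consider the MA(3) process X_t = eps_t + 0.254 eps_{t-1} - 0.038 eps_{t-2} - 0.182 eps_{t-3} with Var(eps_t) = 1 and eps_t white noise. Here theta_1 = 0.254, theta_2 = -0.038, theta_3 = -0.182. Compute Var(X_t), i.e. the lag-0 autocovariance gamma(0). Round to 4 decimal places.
\gamma(0) = 1.0991

For an MA(q) process X_t = eps_t + sum_i theta_i eps_{t-i} with
Var(eps_t) = sigma^2, the variance is
  gamma(0) = sigma^2 * (1 + sum_i theta_i^2).
  sum_i theta_i^2 = (0.254)^2 + (-0.038)^2 + (-0.182)^2 = 0.064516 + 0.001444 + 0.033124 = 0.099084.
  gamma(0) = 1 * (1 + 0.099084) = 1 * 1.099084 = 1.099084, which rounds to 1.0991.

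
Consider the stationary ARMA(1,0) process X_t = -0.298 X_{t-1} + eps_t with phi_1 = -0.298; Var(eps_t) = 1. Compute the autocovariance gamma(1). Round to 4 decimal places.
\gamma(1) = -0.3270

Multiply the model equation by X_{t-k} and take expectations. With theta_0 = psi_0 = 1 and psi_j the MA(infinity) weights, this gives
  gamma(k) - sum_i phi_i gamma(k-i) = c_k,
  c_k = sigma^2 * sum_{j=k..q} theta_j psi_{j-k}   (c_k = 0 for k > q),
using gamma(-m) = gamma(m).
Pure AR (q = 0): c_0 = sigma^2 = 1, c_k = 0 for k >= 1.
Equations for k = 0 and k = 1 (AR order 1):
  gamma(0) = phi_1 gamma(1) + c_0
  gamma(1) = phi_1 gamma(0) + c_1
Substituting the second into the first: gamma(0) (1 - phi_1^2) = c_0 + phi_1 c_1, so
  gamma(0) = c_0 / (1 - phi_1^2) = 1 / (1 - (-0.298)^2) = 1 / 0.911196 = 1.097459.
  gamma(1) = phi_1 gamma(0) = (-0.298)(1.097459) = -0.327043.
Therefore gamma(1) = -0.3270 (to 4 decimal places).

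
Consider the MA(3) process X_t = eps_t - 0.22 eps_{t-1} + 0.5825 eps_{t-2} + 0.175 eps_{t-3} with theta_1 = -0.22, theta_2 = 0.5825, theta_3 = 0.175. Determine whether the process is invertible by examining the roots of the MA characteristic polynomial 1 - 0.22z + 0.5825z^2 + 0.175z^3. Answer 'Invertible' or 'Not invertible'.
\text{Invertible}

The MA(q) characteristic polynomial is P(z) = 1 - 0.22z + 0.5825z^2 + 0.175z^3.
Invertibility requires all roots to lie outside the unit circle, i.e. |z| > 1 for every root.
Degree 3: look for a simple real root z0 first, then factor out (1 - z/z0) and solve the remaining quadratic.
Testing z0 = -4: P(-4) = 1 + (-0.22)(-4) + (0.5825)(-4)^2 + (0.175)(-4)^3
  = 1 + (0.88) + (9.32) + (-11.2) = 0.  So z_0 = -4 is a root, |z_0| = 4.
Divide out the factor (1 + 0.25 z) = (1 - z/z0) (since 1/z0 = -0.25):
  P(z) = (1 + 0.25 z)(1 + (-0.47) z + (0.7) z^2)
  [check: z-coef -0.47 - (-0.25) = -0.22; z^2-coef 0.7 - (-0.25)(-0.47) = 0.5825; z^3-coef -(-0.25)(0.7) = 0.175.]
Remaining roots from the quadratic factor 1 + (-0.47) z + (0.7) z^2:
  Set 1 + (-0.47) z + (0.7) z^2 = 0, i.e. a z^2 + b z + c = 0 with a = 0.7, b = -0.47, c = 1.
  Discriminant D = b^2 - 4ac = (-0.47)^2 - 4*(0.7)*1 = 0.2209 - (2.8) = -2.5791.
  D < 0, so the roots are the complex-conjugate pair z = (-b +/- i sqrt(-D)) / (2a) = 0.3357 +/- 1.1471i.
  For a conjugate pair |z|^2 = z * conj(z) = (product of roots) = c/a = 1/(0.7) = 1.428571, so |z| = sqrt(1.428571) = 1.1952 for both roots.
Moduli of all roots: 4.0000, 1.1952, 1.1952.
All moduli strictly greater than 1? Yes.
Verdict: Invertible.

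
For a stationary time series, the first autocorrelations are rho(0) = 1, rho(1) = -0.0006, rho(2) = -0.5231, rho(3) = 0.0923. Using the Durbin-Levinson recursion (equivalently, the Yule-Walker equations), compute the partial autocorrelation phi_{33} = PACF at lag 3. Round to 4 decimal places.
\phi_{33} = 0.1260

The PACF at lag k is phi_{kk}, the last component of the solution
to the Yule-Walker system G_k phi = r_k where
  (G_k)_{ij} = rho(|i - j|), (r_k)_i = rho(i), i,j = 1..k.
Equivalently, Durbin-Levinson gives phi_{kk} iteratively:
  phi_{11} = rho(1)
  phi_{kk} = [rho(k) - sum_{j=1..k-1} phi_{k-1,j} rho(k-j)]
            / [1 - sum_{j=1..k-1} phi_{k-1,j} rho(j)],
  phi_{k,j} = phi_{k-1,j} - phi_{kk} phi_{k-1,k-j},  j = 1..k-1.
Step k = 1:
  phi_11 = rho(1) = -0.0006.
Step k = 2:
  phi_22 = [rho(2) - phi_11 rho(1)] / [1 - phi_11 rho(1)] = [-0.5231 - (-0.0006)(-0.0006)] / [1 - (-0.0006)(-0.0006)]
         = -0.52310036 / 0.99999964 = -0.523101.
  Update: phi_21 = phi_11 - phi_22 phi_11 = -0.0006 - (-0.523101)(-0.0006) = -0.000914.
Step k = 3:
  phi_33 = [rho(3) - phi_21 rho(2) - phi_22 rho(1)] / [1 - phi_21 rho(1) - phi_22 rho(2)]
    numerator   = 0.0923 - (-0.000914)(-0.5231) - (-0.523101)(-0.0006) = 0.0915081
    denominator = 1 - (-0.000914)(-0.0006) - (-0.523101)(-0.5231) = 0.72636555
  phi_33 = 0.0915081 / 0.72636555 = 0.126.
Therefore phi_{33} = 0.1260.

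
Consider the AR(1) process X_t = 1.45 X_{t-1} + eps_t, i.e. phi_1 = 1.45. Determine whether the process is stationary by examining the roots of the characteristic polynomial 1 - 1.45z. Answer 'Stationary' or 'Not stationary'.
\text{Not stationary}

The AR(p) characteristic polynomial is P(z) = 1 - 1.45z.
Stationarity requires all roots to lie outside the unit circle, i.e. |z| > 1 for every root.
This is linear in z: 1 + (-1.45) z = 0  =>  z = -1/(-1.45) = 0.689655,  |z| = 0.689655.
Moduli of all roots: 0.6897.
All moduli strictly greater than 1? No.
Verdict: Not stationary.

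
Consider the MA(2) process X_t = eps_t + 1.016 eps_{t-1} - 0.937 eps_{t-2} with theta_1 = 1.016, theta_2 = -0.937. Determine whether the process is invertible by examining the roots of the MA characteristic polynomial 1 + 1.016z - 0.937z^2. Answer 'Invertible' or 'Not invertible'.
\text{Not invertible}

The MA(q) characteristic polynomial is P(z) = 1 + 1.016z - 0.937z^2.
Invertibility requires all roots to lie outside the unit circle, i.e. |z| > 1 for every root.
Set 1 + (1.016) z + (-0.937) z^2 = 0, i.e. a z^2 + b z + c = 0 with a = -0.937, b = 1.016, c = 1.
Discriminant D = b^2 - 4ac = (1.016)^2 - 4*(-0.937)*1 = 1.032256 - (-3.748) = 4.780256.
D >= 0, so the roots are real: z = (-b +/- sqrt(D)) / (2a) = (-1.016 +/- 2.18638) / (-1.874).
  z_1 = (-1.016 + 2.18638) / (-1.874) = -0.6245,   |z_1| = 0.6245.
  z_2 = (-1.016 - 2.18638) / (-1.874) = 1.7088,   |z_2| = 1.7088.
Moduli of all roots: 0.6245, 1.7088.
All moduli strictly greater than 1? No.
Verdict: Not invertible.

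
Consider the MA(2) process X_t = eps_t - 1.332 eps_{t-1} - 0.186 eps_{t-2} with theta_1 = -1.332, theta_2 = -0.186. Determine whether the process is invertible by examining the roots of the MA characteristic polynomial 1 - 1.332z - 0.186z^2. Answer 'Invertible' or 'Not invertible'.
\text{Not invertible}

The MA(q) characteristic polynomial is P(z) = 1 - 1.332z - 0.186z^2.
Invertibility requires all roots to lie outside the unit circle, i.e. |z| > 1 for every root.
Set 1 + (-1.332) z + (-0.186) z^2 = 0, i.e. a z^2 + b z + c = 0 with a = -0.186, b = -1.332, c = 1.
Discriminant D = b^2 - 4ac = (-1.332)^2 - 4*(-0.186)*1 = 1.774224 - (-0.744) = 2.518224.
D >= 0, so the roots are real: z = (-b +/- sqrt(D)) / (2a) = (1.332 +/- 1.586891) / (-0.372).
  z_1 = (1.332 + 1.586891) / (-0.372) = -7.8465,   |z_1| = 7.8465.
  z_2 = (1.332 - 1.586891) / (-0.372) = 0.6852,   |z_2| = 0.6852.
Moduli of all roots: 7.8465, 0.6852.
All moduli strictly greater than 1? No.
Verdict: Not invertible.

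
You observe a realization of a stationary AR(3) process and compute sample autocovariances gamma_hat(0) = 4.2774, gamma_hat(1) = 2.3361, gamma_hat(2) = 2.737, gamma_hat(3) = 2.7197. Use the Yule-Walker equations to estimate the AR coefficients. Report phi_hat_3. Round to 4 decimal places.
\hat\phi_{3} = 0.3560

The Yule-Walker equations for an AR(p) process read, in matrix form,
  Gamma_p phi = r_p,   with   (Gamma_p)_{ij} = gamma(|i - j|),
                       (r_p)_i = gamma(i),   i,j = 1..p.
Substitute the sample gammas (Toeplitz matrix and right-hand side of size 3):
  Gamma_p = [[4.2774, 2.3361, 2.737], [2.3361, 4.2774, 2.3361], [2.737, 2.3361, 4.2774]]
  r_p     = [2.3361, 2.737, 2.7197]
Written out (R1..R3):
  (R1) 4.2774 phi_1 + 2.3361 phi_2 + 2.737 phi_3 = 2.3361
  (R2) 2.3361 phi_1 + 4.2774 phi_2 + 2.3361 phi_3 = 2.737
  (R3) 2.737 phi_1 + 2.3361 phi_2 + 4.2774 phi_3 = 2.7197
Gaussian elimination:
  R2 <- R2 - (2.3361/4.2774) R1 = R2 - (0.54615) R1:  3.00154 phi_2 + 0.841289 phi_3 = 1.46114
  R3 <- R3 - (2.737/4.2774) R1 = R3 - (0.639875) R1:  0.841289 phi_2 + 2.526063 phi_3 = 1.224889
  R3 <- R3 - (0.841289/3.00154) R2 = R3 - (0.280286) R2:  2.290262 phi_3 = 0.815352
Back-substitution:
  phi_hat_3 = 0.815352 / 2.290262 = 0.356008
  phi_hat_2 = (1.46114 - (0.841289)(0.356008)) / 3.00154 = 0.387013
  phi_hat_1 = (2.3361 - (2.3361)(0.387013) - (2.737)(0.356008)) / 4.2774 = 0.106982
So phi_hat = [0.1070, 0.3870, 0.3560].
Therefore phi_hat_3 = 0.3560.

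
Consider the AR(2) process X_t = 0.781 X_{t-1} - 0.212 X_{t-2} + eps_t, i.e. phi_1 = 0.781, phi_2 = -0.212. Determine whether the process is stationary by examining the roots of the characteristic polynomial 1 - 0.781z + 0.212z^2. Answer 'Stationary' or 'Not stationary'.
\text{Stationary}

The AR(p) characteristic polynomial is P(z) = 1 - 0.781z + 0.212z^2.
Stationarity requires all roots to lie outside the unit circle, i.e. |z| > 1 for every root.
Set 1 + (-0.781) z + (0.212) z^2 = 0, i.e. a z^2 + b z + c = 0 with a = 0.212, b = -0.781, c = 1.
Discriminant D = b^2 - 4ac = (-0.781)^2 - 4*(0.212)*1 = 0.609961 - (0.848) = -0.238039.
D < 0, so the roots are the complex-conjugate pair z = (-b +/- i sqrt(-D)) / (2a) = 1.842 +/- 1.1507i.
For a conjugate pair |z|^2 = z * conj(z) = (product of roots) = c/a = 1/(0.212) = 4.716981, so |z| = sqrt(4.716981) = 2.1719 for both roots.
Moduli of all roots: 2.1719, 2.1719.
All moduli strictly greater than 1? Yes.
Verdict: Stationary.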